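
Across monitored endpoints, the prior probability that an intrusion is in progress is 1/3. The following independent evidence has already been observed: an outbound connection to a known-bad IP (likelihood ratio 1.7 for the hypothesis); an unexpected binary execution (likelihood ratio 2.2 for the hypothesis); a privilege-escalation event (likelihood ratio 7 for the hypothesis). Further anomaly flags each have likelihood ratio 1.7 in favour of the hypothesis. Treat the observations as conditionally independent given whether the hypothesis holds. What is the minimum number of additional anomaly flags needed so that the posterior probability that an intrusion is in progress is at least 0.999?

9

Prior odds = (1/3)/(2/3) = 0.5.
Combined Bayes factor of the evidence already in hand = 1.7 × 2.2 × 7 = 26.18.
Odds after that evidence = 0.5 × 26.18 = 13.09.
Target odds = 0.999/0.001 = 999.
Need 1.7ⁿ ≥ 999 ÷ 13.09 = 99900/1309.
1.7⁸ ≈69.7576 falls short of 99900/1309 but 1.7⁹ ≈118.588 reaches it, so n = 9.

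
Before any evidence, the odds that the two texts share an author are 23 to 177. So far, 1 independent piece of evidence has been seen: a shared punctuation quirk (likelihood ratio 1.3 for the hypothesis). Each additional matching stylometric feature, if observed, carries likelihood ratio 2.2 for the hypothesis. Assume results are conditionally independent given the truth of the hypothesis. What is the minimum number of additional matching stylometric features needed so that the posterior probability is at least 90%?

6

Prior odds = 23/177.
Bayes factor of the evidence already in hand = 1.3.
Odds after that evidence = (23/177) × 1.3 = 299/1770.
Target odds = 0.9/0.1 = 9.
Need 2.2ⁿ ≥ 9 ÷ (299/1770) = 15930/299.
2.2⁵ = 51.53632 falls short of 15930/299 but 2.2⁶ = 1771561/15625 reaches it, so n = 6.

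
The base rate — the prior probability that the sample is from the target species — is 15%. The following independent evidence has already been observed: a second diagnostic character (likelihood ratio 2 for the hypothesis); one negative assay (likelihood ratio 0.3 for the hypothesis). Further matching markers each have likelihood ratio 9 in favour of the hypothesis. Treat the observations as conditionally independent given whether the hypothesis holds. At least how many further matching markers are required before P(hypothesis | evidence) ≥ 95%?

Prior odds = 0.15/0.85 = 3/17.
Combined Bayes factor of the evidence already in hand = 2 × 0.3 = 0.6.
Odds after that evidence = (3/17) × 0.6 = 9/85.
Target odds = 0.95/0.05 = 19.
Need 9ⁿ ≥ 19 ÷ (9/85) = 1615/9.
9² = 81 falls short of 1615/9 but 9³ = 729 reaches it, so n = 3.

3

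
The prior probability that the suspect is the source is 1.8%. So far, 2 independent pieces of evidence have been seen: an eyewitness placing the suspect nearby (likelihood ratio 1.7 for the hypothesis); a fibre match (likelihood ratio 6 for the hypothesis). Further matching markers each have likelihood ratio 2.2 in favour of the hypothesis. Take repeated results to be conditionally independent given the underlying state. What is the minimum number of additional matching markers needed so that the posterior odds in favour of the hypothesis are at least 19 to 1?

6

Prior odds = 0.018/0.982 = 9/491.
Combined Bayes factor of the evidence already in hand = 1.7 × 6 = 10.2.
Odds after that evidence = (9/491) × 10.2 = 459/2455.
Target odds = 19.
Need 2.2ⁿ ≥ 19 ÷ (459/2455) = 46645/459.
2.2⁵ = 51.53632 falls short of 46645/459 but 2.2⁶ = 1771561/15625 reaches it, so n = 6.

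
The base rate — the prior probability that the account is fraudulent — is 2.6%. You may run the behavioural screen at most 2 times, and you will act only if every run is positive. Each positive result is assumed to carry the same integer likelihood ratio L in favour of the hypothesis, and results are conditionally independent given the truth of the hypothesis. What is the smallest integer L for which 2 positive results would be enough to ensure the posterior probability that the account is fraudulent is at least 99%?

61

Prior odds = 0.026/0.974 = 13/487.
Target odds = 0.99/0.01 = 99.
Need L² ≥ 99 ÷ (13/487) = 48213/13.
60² = 3600 < 48213/13 ≤ 3721 = 61², so L = 61.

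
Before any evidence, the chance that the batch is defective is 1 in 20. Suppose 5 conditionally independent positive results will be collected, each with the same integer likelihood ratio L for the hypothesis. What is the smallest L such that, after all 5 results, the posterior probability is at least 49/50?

Prior odds = 0.05/0.95 = 1/19.
Target odds = 0.98/0.02 = 49.
Need L⁵ ≥ 49 ÷ (1/19) = 931.
3⁵ = 243 < 931 ≤ 1024 = 4⁵, so L = 4.

4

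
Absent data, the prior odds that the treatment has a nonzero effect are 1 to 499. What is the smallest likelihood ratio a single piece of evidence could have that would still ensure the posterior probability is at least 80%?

Prior odds = 1/499.
Target odds = 0.8/0.2 = 4.
Required Bayes factor = 4 ÷ (1/499) = 1996.

1996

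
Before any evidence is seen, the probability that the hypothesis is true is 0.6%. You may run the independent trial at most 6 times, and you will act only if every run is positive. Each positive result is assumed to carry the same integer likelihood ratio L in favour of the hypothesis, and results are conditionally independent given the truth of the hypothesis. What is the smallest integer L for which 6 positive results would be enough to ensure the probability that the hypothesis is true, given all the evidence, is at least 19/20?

Prior odds = 0.006/0.994 = 3/497.
Target odds = 0.95/0.05 = 19.
Need L⁶ ≥ 19 ÷ (3/497) = 9443/3.
3⁶ = 729 < 9443/3 ≤ 4096 = 4⁶, so L = 4.

4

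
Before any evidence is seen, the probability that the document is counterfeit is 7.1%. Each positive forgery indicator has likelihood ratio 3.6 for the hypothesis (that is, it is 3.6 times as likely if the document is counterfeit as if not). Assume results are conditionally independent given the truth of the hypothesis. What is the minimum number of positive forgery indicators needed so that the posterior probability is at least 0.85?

4

Prior odds = 0.071/0.929 = 71/929.
Likelihood ratio per positive forgery indicator = 3.6.
Target posterior odds = 0.85/0.15 = 17/3.
Require 3.6ⁿ ≥ 17/3 ÷ (71/929) = 15793/213.
3.6³ = 46.656 falls short of 15793/213 but 3.6⁴ = 167.9616 reaches it, so n = 4.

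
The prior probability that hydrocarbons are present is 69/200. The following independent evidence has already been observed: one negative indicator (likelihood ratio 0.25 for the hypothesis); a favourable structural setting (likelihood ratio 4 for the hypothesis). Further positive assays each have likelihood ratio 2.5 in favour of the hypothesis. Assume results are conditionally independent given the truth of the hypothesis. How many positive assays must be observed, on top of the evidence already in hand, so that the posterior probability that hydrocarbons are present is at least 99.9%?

9

Prior odds = 0.345/0.655 = 69/131.
Combined Bayes factor of the evidence already in hand = 0.25 × 4 = 1.
Odds after that evidence = (69/131) × 1 = 69/131.
Target odds = 0.999/0.001 = 999.
Need 2.5ⁿ ≥ 999 ÷ (69/131) = 43623/23.
2.5⁸ = 390625/256 falls short of 43623/23 but 2.5⁹ = 1953125/512 reaches it, so n = 9.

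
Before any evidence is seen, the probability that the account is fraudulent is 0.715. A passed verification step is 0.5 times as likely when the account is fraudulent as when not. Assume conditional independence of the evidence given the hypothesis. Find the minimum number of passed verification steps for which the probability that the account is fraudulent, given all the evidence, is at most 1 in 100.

Prior odds = 0.715/0.285 = 143/57.
Likelihood ratio per passed verification step = 0.5.
Target odds: 0.01 ÷ 0.99 = 1/99.
Need (143/57) × 0.5ⁿ ≤ 1/99, i.e. 0.5ⁿ ≤ 19/4719.
0.5⁷ = 0.0078125 is still above 19/4719 but 0.5⁸ = 0.00390625 is at or below it, so n = 8.

8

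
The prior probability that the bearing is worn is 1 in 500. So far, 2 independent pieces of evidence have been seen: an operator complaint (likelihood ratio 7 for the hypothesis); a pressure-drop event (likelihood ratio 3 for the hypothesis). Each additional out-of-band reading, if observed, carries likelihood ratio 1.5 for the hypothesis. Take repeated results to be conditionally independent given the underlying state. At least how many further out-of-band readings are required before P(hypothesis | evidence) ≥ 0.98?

Prior odds = 0.002/0.998 = 1/499.
Combined Bayes factor of the evidence already in hand = 7 × 3 = 21.
Odds after that evidence = (1/499) × 21 = 21/499.
Target odds = 0.98/0.02 = 49.
Need 1.5ⁿ ≥ 49 ÷ (21/499) = 3493/3.
1.5¹⁷ = 129140163/131072 falls short of 3493/3 but 1.5¹⁸ = 387420489/262144 reaches it, so n = 18.

18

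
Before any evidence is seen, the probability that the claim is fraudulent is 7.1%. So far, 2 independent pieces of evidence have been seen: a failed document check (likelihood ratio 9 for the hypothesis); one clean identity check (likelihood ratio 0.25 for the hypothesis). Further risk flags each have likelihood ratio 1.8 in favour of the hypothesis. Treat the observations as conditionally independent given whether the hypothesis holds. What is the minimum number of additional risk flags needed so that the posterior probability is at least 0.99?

11

Prior odds = 0.071/0.929 = 71/929.
Combined Bayes factor of the evidence already in hand = 9 × 0.25 = 2.25.
Odds after that evidence = (71/929) × 2.25 = 639/3716.
Target odds = 0.99/0.01 = 99.
Need 1.8ⁿ ≥ 99 ÷ (639/3716) = 40876/71.
1.8¹⁰ ≈357.047 falls short of 40876/71 but 1.8¹¹ ≈642.684 reaches it, so n = 11.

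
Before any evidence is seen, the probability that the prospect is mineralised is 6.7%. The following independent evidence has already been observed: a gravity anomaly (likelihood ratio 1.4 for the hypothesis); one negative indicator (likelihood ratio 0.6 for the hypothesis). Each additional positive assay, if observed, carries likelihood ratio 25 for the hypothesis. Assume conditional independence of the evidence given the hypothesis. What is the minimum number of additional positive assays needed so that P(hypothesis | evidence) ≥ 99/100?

3

Prior odds = 0.067/0.933 = 67/933.
Combined Bayes factor of the evidence already in hand = 1.4 × 0.6 = 0.84.
Odds after that evidence = (67/933) × 0.84 = 469/7775.
Target odds = 0.99/0.01 = 99.
Need 25ⁿ ≥ 99 ÷ (469/7775) = 769725/469.
25² = 625 falls short of 769725/469 but 25³ = 15625 reaches it, so n = 3.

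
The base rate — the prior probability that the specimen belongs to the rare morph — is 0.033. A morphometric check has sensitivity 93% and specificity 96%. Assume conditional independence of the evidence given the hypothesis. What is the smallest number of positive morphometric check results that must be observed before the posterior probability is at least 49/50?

3

Prior odds = 0.033/0.967 = 33/967.
False-positive rate = 1 − 0.96 = 0.04; likelihood ratio of a positive = 0.93/0.04 = 23.25.
Target odds: 0.98 ÷ 0.02 = 49.
Need (33/967) × 23.25ⁿ ≥ 49, i.e. 23.25ⁿ ≥ 47383/33.
23.25² = 540.5625 falls short of 47383/33 but 23.25³ = 804357/64 reaches it, so n = 3.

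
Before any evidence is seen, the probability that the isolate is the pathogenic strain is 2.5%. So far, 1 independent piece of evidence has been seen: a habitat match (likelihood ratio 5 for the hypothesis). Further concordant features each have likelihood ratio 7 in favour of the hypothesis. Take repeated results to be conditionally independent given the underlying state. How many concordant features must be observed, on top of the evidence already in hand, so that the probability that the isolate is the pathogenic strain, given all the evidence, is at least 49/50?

Prior odds = 0.025/0.975 = 1/39.
Bayes factor of the evidence already in hand = 5.
Odds after that evidence = (1/39) × 5 = 5/39.
Target odds = 0.98/0.02 = 49.
Need 7ⁿ ≥ 49 ÷ (5/39) = 382.2.
7³ = 343 falls short of 382.2 but 7⁴ = 2401 reaches it, so n = 4.

4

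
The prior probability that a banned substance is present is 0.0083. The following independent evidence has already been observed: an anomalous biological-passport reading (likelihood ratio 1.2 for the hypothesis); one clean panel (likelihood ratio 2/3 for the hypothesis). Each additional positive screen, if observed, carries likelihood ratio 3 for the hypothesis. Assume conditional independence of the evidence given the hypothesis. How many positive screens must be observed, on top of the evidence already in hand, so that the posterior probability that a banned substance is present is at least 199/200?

Prior odds = 0.0083/0.9917 = 83/9917.
Combined Bayes factor of the evidence already in hand = 1.2 × (2/3) = 0.8.
Odds after that evidence = (83/9917) × 0.8 = 332/49585.
Target odds = 0.995/0.005 = 199.
Need 3ⁿ ≥ 199 ÷ (332/49585) = 9867415/332.
3⁹ = 19683 falls short of 9867415/332 but 3¹⁰ = 59049 reaches it, so n = 10.

10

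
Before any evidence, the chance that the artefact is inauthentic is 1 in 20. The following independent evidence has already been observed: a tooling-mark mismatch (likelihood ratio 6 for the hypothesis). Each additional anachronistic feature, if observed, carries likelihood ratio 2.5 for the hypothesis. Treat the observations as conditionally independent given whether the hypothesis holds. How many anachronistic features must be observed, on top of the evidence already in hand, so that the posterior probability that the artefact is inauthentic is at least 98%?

Prior odds = 0.05/0.95 = 1/19.
Bayes factor of the evidence already in hand = 6.
Odds after that evidence = (1/19) × 6 = 6/19.
Target odds = 0.98/0.02 = 49.
Need 2.5ⁿ ≥ 49 ÷ (6/19) = 931/6.
2.5⁵ = 97.65625 falls short of 931/6 but 2.5⁶ = 244.140625 reaches it, so n = 6.

6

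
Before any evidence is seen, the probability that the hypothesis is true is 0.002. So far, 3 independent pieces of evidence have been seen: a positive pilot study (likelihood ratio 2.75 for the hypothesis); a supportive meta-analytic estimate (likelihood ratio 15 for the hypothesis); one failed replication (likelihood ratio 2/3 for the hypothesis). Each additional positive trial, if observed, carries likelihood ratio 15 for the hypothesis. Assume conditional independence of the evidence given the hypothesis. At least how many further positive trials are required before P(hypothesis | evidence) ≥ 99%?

3

Prior odds = 0.002/0.998 = 1/499.
Combined Bayes factor of the evidence already in hand = 2.75 × 15 × (2/3) = 27.5.
Odds after that evidence = (1/499) × 27.5 = 55/998.
Target odds = 0.99/0.01 = 99.
Need 15ⁿ ≥ 99 ÷ (55/998) = 1796.4.
15² = 225 falls short of 1796.4 but 15³ = 3375 reaches it, so n = 3.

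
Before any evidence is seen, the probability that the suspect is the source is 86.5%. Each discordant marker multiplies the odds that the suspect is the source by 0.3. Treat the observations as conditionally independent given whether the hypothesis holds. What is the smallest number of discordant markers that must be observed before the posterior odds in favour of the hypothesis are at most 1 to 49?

5

Prior odds = 0.865/0.135 = 173/27.
Likelihood ratio per discordant marker = 0.3.
Target odds = 1/49.
Need (173/27) × 0.3ⁿ ≤ 1/49, i.e. 0.3ⁿ ≤ 27/8477.
0.3⁴ = 0.0081 is still above 27/8477 but 0.3⁵ = 243/100000 is at or below it, so n = 5.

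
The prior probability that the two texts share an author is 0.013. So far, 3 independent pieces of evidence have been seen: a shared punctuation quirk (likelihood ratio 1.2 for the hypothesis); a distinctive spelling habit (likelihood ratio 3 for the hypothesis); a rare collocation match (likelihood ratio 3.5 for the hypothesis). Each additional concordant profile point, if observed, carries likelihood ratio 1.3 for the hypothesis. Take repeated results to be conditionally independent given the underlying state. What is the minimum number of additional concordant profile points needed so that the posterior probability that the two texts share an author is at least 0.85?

14

Prior odds = 0.013/0.987 = 13/987.
Combined Bayes factor of the evidence already in hand = 1.2 × 3 × 3.5 = 12.6.
Odds after that evidence = (13/987) × 12.6 = 39/235.
Target odds = 0.85/0.15 = 17/3.
Need 1.3ⁿ ≥ 17/3 ÷ (39/235) = 3995/117.
1.3¹³ ≈30.2875 falls short of 3995/117 but 1.3¹⁴ ≈39.3738 reaches it, so n = 14.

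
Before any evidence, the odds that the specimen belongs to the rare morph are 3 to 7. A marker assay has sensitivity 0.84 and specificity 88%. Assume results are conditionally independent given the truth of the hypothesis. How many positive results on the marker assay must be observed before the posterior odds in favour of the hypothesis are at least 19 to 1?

Prior odds = 3/7.
False-positive rate = 1 − 0.88 = 0.12; likelihood ratio of a positive = 0.84/0.12 = 7.
Target odds = 19.
Need (3/7) × 7ⁿ ≥ 19, i.e. 7ⁿ ≥ 133/3.
7¹ = 7 falls short of 133/3 but 7² = 49 reaches it, so n = 2.

2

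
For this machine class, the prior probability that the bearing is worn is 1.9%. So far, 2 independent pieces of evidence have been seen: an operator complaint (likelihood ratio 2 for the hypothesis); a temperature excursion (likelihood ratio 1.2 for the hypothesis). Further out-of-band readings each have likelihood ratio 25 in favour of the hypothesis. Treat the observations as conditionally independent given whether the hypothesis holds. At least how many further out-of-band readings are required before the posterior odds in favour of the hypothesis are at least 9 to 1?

Prior odds = 0.019/0.981 = 19/981.
Combined Bayes factor of the evidence already in hand = 2 × 1.2 = 2.4.
Odds after that evidence = (19/981) × 2.4 = 76/1635.
Target odds = 9.
Need 25ⁿ ≥ 9 ÷ (76/1635) = 14715/76.
25¹ = 25 falls short of 14715/76 but 25² = 625 reaches it, so n = 2.

2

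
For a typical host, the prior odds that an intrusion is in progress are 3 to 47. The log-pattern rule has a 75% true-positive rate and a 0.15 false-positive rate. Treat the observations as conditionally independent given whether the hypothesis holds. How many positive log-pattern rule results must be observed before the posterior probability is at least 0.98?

Prior odds = 3/47.
Likelihood ratio of a positive result = 0.75/0.15 = 5.
Target odds: 0.98 ÷ 0.02 = 49.
Require 5ⁿ ≥ 49 ÷ (3/47) = 2303/3.
5⁴ = 625 falls short of 2303/3 but 5⁵ = 3125 reaches it, so n = 5.

5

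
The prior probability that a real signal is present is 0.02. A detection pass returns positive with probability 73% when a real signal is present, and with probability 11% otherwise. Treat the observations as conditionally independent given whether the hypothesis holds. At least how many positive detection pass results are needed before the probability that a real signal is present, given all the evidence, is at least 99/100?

5

Prior odds: 0.02 ÷ 0.98 = 1/49.
Likelihood ratio of a positive result = 0.73/0.11 = 73/11.
Target posterior odds = 0.99/0.01 = 99.
Need (1/49) × (73/11)ⁿ ≥ 99, i.e. (73/11)ⁿ ≥ 4851.
(73/11)⁴ = 28398241/14641 falls short of 4851 but (73/11)⁵ ≈12872.1 reaches it, so n = 5.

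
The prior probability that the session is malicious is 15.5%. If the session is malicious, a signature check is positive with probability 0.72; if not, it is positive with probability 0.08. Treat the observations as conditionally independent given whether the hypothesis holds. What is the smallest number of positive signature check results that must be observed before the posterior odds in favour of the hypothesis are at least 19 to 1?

Prior odds = 0.155/0.845 = 31/169.
Likelihood ratio of a positive = 0.72/0.08 = 9.
Target odds = 19.
Require 9ⁿ ≥ 19 ÷ (31/169) = 3211/31.
9² = 81 falls short of 3211/31 but 9³ = 729 reaches it, so n = 3.

3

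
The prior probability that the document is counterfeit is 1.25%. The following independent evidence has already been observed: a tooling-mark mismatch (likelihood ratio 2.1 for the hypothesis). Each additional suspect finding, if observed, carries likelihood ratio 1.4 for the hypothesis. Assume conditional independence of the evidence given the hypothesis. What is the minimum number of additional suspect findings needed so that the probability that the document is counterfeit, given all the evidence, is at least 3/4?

Prior odds = 0.0125/0.9875 = 1/79.
Bayes factor of the evidence already in hand = 2.1.
Odds after that evidence = (1/79) × 2.1 = 21/790.
Target odds = 0.75/0.25 = 3.
Need 1.4ⁿ ≥ 3 ÷ (21/790) = 790/7.
1.4¹⁴ ≈111.12 falls short of 790/7 but 1.4¹⁵ ≈155.568 reaches it, so n = 15.

15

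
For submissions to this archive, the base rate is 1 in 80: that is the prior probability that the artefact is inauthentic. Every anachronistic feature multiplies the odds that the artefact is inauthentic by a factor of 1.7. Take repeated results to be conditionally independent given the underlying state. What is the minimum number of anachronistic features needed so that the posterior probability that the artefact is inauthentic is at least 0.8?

11

Prior odds: 0.0125 ÷ 0.9875 = 1/79.
Likelihood ratio per anachronistic feature = 1.7.
Target posterior odds = 0.8/0.2 = 4.
Require 1.7ⁿ ≥ 4 ÷ (1/79) = 316.
1.7¹⁰ ≈201.599 falls short of 316 but 1.7¹¹ ≈342.719 reaches it, so n = 11.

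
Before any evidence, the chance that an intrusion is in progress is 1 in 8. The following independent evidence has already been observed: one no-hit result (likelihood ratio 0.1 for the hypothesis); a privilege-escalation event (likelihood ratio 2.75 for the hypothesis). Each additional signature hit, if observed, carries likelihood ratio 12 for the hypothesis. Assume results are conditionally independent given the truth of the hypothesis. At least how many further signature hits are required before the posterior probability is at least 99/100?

Prior odds = 0.125/0.875 = 1/7.
Combined Bayes factor of the evidence already in hand = 0.1 × 2.75 = 0.275.
Odds after that evidence = (1/7) × 0.275 = 11/280.
Target odds = 0.99/0.01 = 99.
Need 12ⁿ ≥ 99 ÷ (11/280) = 2520.
12³ = 1728 falls short of 2520 but 12⁴ = 20736 reaches it, so n = 4.

4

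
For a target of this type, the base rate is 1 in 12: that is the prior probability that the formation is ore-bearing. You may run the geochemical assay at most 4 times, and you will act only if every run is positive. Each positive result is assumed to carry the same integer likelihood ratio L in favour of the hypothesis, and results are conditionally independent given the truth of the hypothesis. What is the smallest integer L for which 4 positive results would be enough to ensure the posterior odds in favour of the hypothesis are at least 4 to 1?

Prior odds = (1/12)/(11/12) = 1/11.
Target odds = 4.
Need L⁴ ≥ 4 ÷ (1/11) = 44.
2⁴ = 16 < 44 ≤ 81 = 3⁴, so L = 3.

3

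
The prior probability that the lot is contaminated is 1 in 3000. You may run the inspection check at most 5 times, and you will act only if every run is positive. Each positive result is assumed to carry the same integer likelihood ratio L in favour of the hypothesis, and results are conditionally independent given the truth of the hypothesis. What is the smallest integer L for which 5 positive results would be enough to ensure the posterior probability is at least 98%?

Prior odds = (1/3000)/(2999/3000) = 1/2999.
Target odds = 0.98/0.02 = 49.
Need L⁵ ≥ 49 ÷ (1/2999) = 146951.
10⁵ = 100000 < 146951 ≤ 161051 = 11⁵, so L = 11.

11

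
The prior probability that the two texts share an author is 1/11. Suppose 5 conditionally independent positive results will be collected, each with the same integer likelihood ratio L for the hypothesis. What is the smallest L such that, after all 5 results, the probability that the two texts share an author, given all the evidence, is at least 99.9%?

7

Prior odds = (1/11)/(10/11) = 0.1.
Target odds = 0.999/0.001 = 999.
Need L⁵ ≥ 999 ÷ 0.1 = 9990.
6⁵ = 7776 < 9990 ≤ 16807 = 7⁵, so L = 7.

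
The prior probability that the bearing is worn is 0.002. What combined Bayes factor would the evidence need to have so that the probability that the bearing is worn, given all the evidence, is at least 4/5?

1996

Prior odds = 0.002/0.998 = 1/499.
Target odds = 0.8/0.2 = 4.
Required Bayes factor = 4 ÷ (1/499) = 1996.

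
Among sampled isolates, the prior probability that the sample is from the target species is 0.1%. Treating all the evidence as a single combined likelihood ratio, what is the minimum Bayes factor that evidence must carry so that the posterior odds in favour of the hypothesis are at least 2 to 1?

1998

Prior odds = 0.001/0.999 = 1/999.
Target odds = 2.
Required Bayes factor = 2 ÷ (1/999) = 1998.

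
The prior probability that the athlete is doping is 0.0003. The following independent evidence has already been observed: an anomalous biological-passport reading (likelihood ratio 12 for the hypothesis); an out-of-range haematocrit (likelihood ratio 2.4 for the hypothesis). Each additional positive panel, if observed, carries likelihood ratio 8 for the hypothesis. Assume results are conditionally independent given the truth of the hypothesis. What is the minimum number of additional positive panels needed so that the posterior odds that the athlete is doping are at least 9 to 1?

4

Prior odds = 0.0003/0.9997 = 3/9997.
Combined Bayes factor of the evidence already in hand = 12 × 2.4 = 28.8.
Odds after that evidence = (3/9997) × 28.8 = 432/49985.
Target odds = 9.
Need 8ⁿ ≥ 9 ÷ (432/49985) = 49985/48.
8³ = 512 falls short of 49985/48 but 8⁴ = 4096 reaches it, so n = 4.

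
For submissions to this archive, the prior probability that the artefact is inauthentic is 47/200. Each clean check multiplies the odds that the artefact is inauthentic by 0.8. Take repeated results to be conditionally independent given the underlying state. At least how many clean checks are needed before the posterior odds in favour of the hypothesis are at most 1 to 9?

Prior odds = 0.235/0.765 = 47/153.
Likelihood ratio per clean check = 0.8.
Target odds = 1/9.
Need (47/153) × 0.8ⁿ ≤ 1/9, i.e. 0.8ⁿ ≤ 17/47.
0.8⁴ = 0.4096 is still above 17/47 but 0.8⁵ = 0.32768 is at or below it, so n = 5.

5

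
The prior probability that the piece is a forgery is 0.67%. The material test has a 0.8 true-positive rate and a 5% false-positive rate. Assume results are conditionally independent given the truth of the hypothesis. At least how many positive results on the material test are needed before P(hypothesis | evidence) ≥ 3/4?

Prior odds = 0.0067/0.9933 = 67/9933.
Likelihood ratio of a positive result = 0.8/0.05 = 16.
Target posterior odds = 0.75/0.25 = 3.
Require 16ⁿ ≥ 3 ÷ (67/9933) = 29799/67.
16² = 256 falls short of 29799/67 but 16³ = 4096 reaches it, so n = 3.

3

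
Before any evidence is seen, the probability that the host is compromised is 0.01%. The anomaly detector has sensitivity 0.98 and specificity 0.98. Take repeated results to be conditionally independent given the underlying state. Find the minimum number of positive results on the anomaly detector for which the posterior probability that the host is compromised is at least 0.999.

Prior odds: 0.0001 ÷ 0.9999 = 1/9999.
False-positive rate = 1 − 0.98 = 0.02; likelihood ratio of a positive = 0.98/0.02 = 49.
Target odds: 0.999 ÷ 0.001 = 999.
Need (1/9999) × 49ⁿ ≥ 999, i.e. 49ⁿ ≥ 9989001.
49⁴ = 5764801 falls short of 9989001 but 49⁵ = 282475249 reaches it, so n = 5.

5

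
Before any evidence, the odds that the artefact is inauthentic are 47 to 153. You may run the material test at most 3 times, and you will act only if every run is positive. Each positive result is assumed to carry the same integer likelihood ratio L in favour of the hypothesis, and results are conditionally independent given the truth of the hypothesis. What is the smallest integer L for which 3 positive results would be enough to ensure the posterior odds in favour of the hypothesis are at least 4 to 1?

3

Prior odds = 47/153.
Target odds = 4.
Need L³ ≥ 4 ÷ (47/153) = 612/47.
2³ = 8 < 612/47 ≤ 27 = 3³, so L = 3.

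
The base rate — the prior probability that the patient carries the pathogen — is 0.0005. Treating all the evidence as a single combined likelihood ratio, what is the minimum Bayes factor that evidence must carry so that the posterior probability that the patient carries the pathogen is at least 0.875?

13993

Prior odds = 0.0005/0.9995 = 1/1999.
Target odds = 0.875/0.125 = 7.
Required Bayes factor = 7 ÷ (1/1999) = 13993.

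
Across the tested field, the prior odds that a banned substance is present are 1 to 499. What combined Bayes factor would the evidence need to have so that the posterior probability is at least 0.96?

11976

Prior odds = 1/499.
Target odds = 0.96/0.04 = 24.
Required Bayes factor = 24 ÷ (1/499) = 11976.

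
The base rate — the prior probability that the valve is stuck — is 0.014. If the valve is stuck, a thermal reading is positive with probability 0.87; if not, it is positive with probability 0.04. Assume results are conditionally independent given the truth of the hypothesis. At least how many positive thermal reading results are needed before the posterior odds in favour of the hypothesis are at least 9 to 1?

Prior odds = 0.014/0.986 = 7/493.
Likelihood ratio of a positive = 0.87/0.04 = 21.75.
Target odds = 9.
Need (7/493) × 21.75ⁿ ≥ 9, i.e. 21.75ⁿ ≥ 4437/7.
21.75² = 473.0625 falls short of 4437/7 but 21.75³ = 658503/64 reaches it, so n = 3.

3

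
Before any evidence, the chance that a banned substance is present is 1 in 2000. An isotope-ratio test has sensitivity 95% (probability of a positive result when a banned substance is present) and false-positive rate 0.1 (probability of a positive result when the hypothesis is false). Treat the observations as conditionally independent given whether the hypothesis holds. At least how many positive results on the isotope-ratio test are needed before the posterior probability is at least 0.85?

5

Prior odds: 0.0005 ÷ 0.9995 = 1/1999.
Likelihood ratio of a positive result = 0.95/0.1 = 9.5.
Target posterior odds = 0.85/0.15 = 17/3.
Need (1/1999) × 9.5ⁿ ≥ 17/3, i.e. 9.5ⁿ ≥ 33983/3.
9.5⁴ = 8145.0625 falls short of 33983/3 but 9.5⁵ = 77378.09375 reaches it, so n = 5.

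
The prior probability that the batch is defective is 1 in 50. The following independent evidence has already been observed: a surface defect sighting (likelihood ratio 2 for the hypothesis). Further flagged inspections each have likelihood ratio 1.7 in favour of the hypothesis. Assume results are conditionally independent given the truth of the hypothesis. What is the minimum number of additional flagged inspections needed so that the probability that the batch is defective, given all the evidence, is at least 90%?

11

Prior odds = 0.02/0.98 = 1/49.
Bayes factor of the evidence already in hand = 2.
Odds after that evidence = (1/49) × 2 = 2/49.
Target odds = 0.9/0.1 = 9.
Need 1.7ⁿ ≥ 9 ÷ (2/49) = 220.5.
1.7¹⁰ ≈201.599 falls short of 220.5 but 1.7¹¹ ≈342.719 reaches it, so n = 11.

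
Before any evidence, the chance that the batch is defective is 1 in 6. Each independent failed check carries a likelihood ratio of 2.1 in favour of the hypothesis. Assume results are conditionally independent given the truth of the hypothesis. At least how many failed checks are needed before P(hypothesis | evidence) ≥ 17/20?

Prior odds: (1/6) ÷ (5/6) = 0.2.
Likelihood ratio per failed check = 2.1.
Target posterior odds = 0.85/0.15 = 17/3.
Need 0.2 × 2.1ⁿ ≥ 17/3, i.e. 2.1ⁿ ≥ 85/3.
2.1⁴ = 19.4481 falls short of 85/3 but 2.1⁵ = 4084101/100000 reaches it, so n = 5.

5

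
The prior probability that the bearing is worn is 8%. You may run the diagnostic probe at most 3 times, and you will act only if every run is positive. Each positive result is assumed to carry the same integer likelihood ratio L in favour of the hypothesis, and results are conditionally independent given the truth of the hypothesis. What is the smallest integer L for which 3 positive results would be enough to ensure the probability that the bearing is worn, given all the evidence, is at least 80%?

Prior odds = 0.08/0.92 = 2/23.
Target odds = 0.8/0.2 = 4.
Need L³ ≥ 4 ÷ (2/23) = 46.
3³ = 27 < 46 ≤ 64 = 4³, so L = 4.

4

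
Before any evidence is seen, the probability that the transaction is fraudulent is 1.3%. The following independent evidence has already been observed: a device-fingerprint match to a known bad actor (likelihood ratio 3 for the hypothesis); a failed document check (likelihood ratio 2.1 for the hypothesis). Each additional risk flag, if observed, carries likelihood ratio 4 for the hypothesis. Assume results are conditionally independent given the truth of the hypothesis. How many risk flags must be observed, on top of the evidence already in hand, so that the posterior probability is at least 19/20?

4

Prior odds = 0.013/0.987 = 13/987.
Combined Bayes factor of the evidence already in hand = 3 × 2.1 = 6.3.
Odds after that evidence = (13/987) × 6.3 = 39/470.
Target odds = 0.95/0.05 = 19.
Need 4ⁿ ≥ 19 ÷ (39/470) = 8930/39.
4³ = 64 falls short of 8930/39 but 4⁴ = 256 reaches it, so n = 4.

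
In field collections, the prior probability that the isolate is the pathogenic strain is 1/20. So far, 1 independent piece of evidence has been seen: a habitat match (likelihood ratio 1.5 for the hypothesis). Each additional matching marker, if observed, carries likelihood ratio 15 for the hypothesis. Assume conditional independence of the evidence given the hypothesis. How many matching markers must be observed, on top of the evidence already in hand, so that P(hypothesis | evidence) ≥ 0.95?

3

Prior odds = 0.05/0.95 = 1/19.
Bayes factor of the evidence already in hand = 1.5.
Odds after that evidence = (1/19) × 1.5 = 3/38.
Target odds = 0.95/0.05 = 19.
Need 15ⁿ ≥ 19 ÷ (3/38) = 722/3.
15² = 225 falls short of 722/3 but 15³ = 3375 reaches it, so n = 3.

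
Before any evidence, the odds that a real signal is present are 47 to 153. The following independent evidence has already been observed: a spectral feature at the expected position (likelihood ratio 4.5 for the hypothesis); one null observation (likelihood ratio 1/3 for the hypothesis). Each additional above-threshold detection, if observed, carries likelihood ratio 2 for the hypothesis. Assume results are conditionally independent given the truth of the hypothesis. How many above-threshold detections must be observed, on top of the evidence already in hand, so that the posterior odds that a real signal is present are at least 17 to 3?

4

Prior odds = 47/153.
Combined Bayes factor of the evidence already in hand = 4.5 × (1/3) = 1.5.
Odds after that evidence = (47/153) × 1.5 = 47/102.
Target odds = 17/3.
Need 2ⁿ ≥ 17/3 ÷ (47/102) = 578/47.
2³ = 8 falls short of 578/47 but 2⁴ = 16 reaches it, so n = 4.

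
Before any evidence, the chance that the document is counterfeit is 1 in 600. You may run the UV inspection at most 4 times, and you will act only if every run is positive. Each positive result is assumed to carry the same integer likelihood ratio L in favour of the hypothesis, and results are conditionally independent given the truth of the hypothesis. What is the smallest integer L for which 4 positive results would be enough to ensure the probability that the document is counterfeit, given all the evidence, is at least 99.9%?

Prior odds = (1/600)/(599/600) = 1/599.
Target odds = 0.999/0.001 = 999.
Need L⁴ ≥ 999 ÷ (1/599) = 598401.
27⁴ = 531441 < 598401 ≤ 614656 = 28⁴, so L = 28.

28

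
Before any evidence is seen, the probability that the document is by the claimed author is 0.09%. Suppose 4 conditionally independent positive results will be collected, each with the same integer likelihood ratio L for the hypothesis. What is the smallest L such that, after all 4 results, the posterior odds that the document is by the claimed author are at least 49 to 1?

Prior odds = 0.0009/0.9991 = 9/9991.
Target odds = 49.
Need L⁴ ≥ 49 ÷ (9/9991) = 489559/9.
15⁴ = 50625 < 489559/9 ≤ 65536 = 16⁴, so L = 16.

16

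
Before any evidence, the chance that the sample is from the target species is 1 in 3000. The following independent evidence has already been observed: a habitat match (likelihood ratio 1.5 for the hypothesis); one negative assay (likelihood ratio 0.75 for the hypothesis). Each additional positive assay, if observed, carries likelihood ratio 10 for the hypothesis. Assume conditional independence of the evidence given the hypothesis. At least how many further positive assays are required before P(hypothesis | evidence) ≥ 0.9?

Prior odds = (1/3000)/(2999/3000) = 1/2999.
Combined Bayes factor of the evidence already in hand = 1.5 × 0.75 = 1.125.
Odds after that evidence = (1/2999) × 1.125 = 9/23992.
Target odds = 0.9/0.1 = 9.
Need 10ⁿ ≥ 9 ÷ (9/23992) = 23992.
10⁴ = 10000 falls short of 23992 but 10⁵ = 100000 reaches it, so n = 5.

5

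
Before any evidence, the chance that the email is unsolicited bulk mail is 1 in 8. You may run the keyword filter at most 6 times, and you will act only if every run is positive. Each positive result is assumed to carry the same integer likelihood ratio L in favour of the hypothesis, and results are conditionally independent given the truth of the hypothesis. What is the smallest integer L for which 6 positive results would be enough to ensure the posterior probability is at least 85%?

Prior odds = 0.125/0.875 = 1/7.
Target odds = 0.85/0.15 = 17/3.
Need L⁶ ≥ 17/3 ÷ (1/7) = 119/3.
1⁶ = 1 < 119/3 ≤ 64 = 2⁶, so L = 2.

2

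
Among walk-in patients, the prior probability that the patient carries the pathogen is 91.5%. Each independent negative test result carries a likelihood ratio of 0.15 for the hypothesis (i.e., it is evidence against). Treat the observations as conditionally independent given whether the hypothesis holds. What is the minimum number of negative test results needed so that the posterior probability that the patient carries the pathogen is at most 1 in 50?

4

Prior odds = 0.915/0.085 = 183/17.
Likelihood ratio per negative test result = 0.15.
Target posterior odds = 0.02/0.98 = 1/49.
Require 0.15ⁿ ≤ 1/49 ÷ (183/17) = 17/8967.
0.15³ = 0.003375 is still above 17/8967 but 0.15⁴ = 81/160000 is at or below it, so n = 4.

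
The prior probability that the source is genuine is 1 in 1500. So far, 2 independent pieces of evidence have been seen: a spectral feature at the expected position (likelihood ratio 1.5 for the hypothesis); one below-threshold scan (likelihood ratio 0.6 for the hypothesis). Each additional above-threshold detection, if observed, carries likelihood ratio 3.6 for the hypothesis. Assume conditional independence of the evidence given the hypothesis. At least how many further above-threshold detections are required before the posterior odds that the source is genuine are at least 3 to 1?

7

Prior odds = (1/1500)/(1499/1500) = 1/1499.
Combined Bayes factor of the evidence already in hand = 1.5 × 0.6 = 0.9.
Odds after that evidence = (1/1499) × 0.9 = 9/14990.
Target odds = 3.
Need 3.6ⁿ ≥ 3 ÷ (9/14990) = 14990/3.
3.6⁶ = 34012224/15625 falls short of 14990/3 but 3.6⁷ = 612220032/78125 reaches it, so n = 7.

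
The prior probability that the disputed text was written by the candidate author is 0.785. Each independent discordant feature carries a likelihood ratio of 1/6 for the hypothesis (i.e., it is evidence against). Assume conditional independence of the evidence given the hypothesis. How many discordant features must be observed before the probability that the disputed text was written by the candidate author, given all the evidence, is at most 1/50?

Prior odds = 0.785/0.215 = 157/43.
Likelihood ratio per discordant feature = 1/6.
Target posterior odds = 0.02/0.98 = 1/49.
Need (157/43) × (1/6)ⁿ ≤ 1/49, i.e. (1/6)ⁿ ≤ 43/7693.
(1/6)² = 1/36 is still above 43/7693 but (1/6)³ = 1/216 is at or below it, so n = 3.

3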